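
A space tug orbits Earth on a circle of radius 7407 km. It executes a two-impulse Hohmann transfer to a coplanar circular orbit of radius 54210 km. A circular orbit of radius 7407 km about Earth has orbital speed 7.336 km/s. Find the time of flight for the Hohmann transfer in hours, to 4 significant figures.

From the circular-orbit relation v² = μ/r at r = 7407 km: μ = v²r = (7.336)² × 7407 = 3.98622×10^5 km³/s².
Transfer-ellipse semi-major axis a_t = (r₁ + r₂)/2 = (7407 + 54210)/2 = 30808.5 km.
By Kepler's third law the transfer-orbit period is T = 2π√(a_t³/μ), so t = T/2 = 26908 s.
Converting: 26908 s ÷ 3600 s/hour = 7.474 hours.

t = 7.474 hours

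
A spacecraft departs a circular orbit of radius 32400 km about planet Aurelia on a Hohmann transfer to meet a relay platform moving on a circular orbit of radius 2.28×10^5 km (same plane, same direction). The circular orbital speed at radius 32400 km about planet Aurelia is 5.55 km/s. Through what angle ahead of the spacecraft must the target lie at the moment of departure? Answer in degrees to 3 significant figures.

From the circular-orbit relation v² = μ/r at r = 32400 km: μ = v²r = (5.55)² × 32400 = 9.98001×10^5 km³/s².
The Hohmann ellipse has a_t = (r₁ + r₂)/2 = 1.302×10^5 km.
Transfer time t = π√(a_t³/μ) = 1.4774×10^5 s.
The target's mean motion on its circular orbit is ω₂ = √(μ/r₂³) = 9.1762×10^-6 rad/s.
Angle swept by the target during transfer: ω₂·t = 1.3557 rad = 77.68°.
Arrival is 180° from departure on the ellipse, so φ = 180° − 77.68° = 102°.

φ = 102°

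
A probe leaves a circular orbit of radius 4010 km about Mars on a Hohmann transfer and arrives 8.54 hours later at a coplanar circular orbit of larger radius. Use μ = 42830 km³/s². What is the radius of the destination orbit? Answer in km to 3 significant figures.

r₂ = 28000 km

Transfer time t = 8.54 hours = 30744 s, and t = π√(a_t³/μ).
So a_t = (μ t²/π²)^(1/3) = (42830 × (30744)² / π²)^(1/3) = 16007 km.
Since a_t = (r₁ + r₂)/2, r₂ = 2a_t − r₁ = 2×16007 − 4010 = 28004 km.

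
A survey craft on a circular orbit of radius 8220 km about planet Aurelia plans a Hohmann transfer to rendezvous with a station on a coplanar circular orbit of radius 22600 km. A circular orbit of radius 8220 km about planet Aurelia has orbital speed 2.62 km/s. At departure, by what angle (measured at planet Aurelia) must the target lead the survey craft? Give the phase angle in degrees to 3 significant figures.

φ = 78.7°

From the circular-orbit relation v² = μ/r at r = 8220 km: μ = v²r = (2.62)² × 8220 = 56425.4 km³/s².
Transfer-ellipse semi-major axis a_t = (r₁ + r₂)/2 = (8220 + 22600)/2 = 15410 km.
Transfer time t = π√(a_t³/μ) = 25299.8 s.
Target angular speed ω₂ = √(μ/r₂³) = 6.99157×10^-5 rad/s.
Angle swept by the target during transfer: ω₂·t = 1.76885 rad = 101.3°.
Arrival is 180° from departure on the ellipse, so φ = 180° − 101.3° = 78.7°.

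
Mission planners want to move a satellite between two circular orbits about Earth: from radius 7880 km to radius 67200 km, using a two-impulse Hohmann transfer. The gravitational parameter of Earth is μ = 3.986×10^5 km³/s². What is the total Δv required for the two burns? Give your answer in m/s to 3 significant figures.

Transfer-ellipse semi-major axis a_t = (r₁ + r₂)/2 = (7880 + 67200)/2 = 37540 km.
Circular speed at r₁: v₁ = √(μ/r₁) = √(3.986×10^5/7880) = 7.11223 km/s.
On the transfer ellipse at r₁, vis-viva gives v_p = √[μ(2/r₁ − 1/a_t)] = 9.51575 km/s.
First burn Δv₁ = |v_p − v₁| = 2.4035 km/s.
At r₂, v₂ = √(μ/r₂) = 2.43548 km/s.
Transfer-orbit speed at r₂: v_a = √[μ(2/r₂ − 1/a_t)] = 1.11584 km/s.
Second burn Δv₂ = |v₂ − v_a| = 1.3196 km/s.
Total Δv = Δv₁ + Δv₂ = 3.723 km/s.

Δv = 3720 m/s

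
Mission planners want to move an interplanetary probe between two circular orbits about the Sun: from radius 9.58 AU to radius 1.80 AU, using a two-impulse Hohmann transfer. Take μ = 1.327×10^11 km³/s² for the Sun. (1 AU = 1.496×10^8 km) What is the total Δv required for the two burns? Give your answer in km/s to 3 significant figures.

Δv = 10.8 km/s

In km: r₁ = 9.58 × 1.496×10^8 = 1.433168×10^9 km; r₂ = 1.80 × 1.496×10^8 = 2.6928×10^8 km.
Transfer-ellipse semi-major axis a_t = (r₁ + r₂)/2 = (1.433168×10^9 + 2.6928×10^8)/2 = 8.51224×10^8 km.
Circular speed at r₁: v₁ = √(μ/r₁) = √(1.327×10^11/1.433168×10^9) = 9.6225 km/s.
On the transfer ellipse at r₁, vis-viva gives v_a = √[μ(2/r₁ − 1/a_t)] = 5.4121 km/s.
First burn Δv₁ = |v_a − v₁| = 4.2104 km/s.
Circular speed at r₂: v₂ = √(μ/r₂) = 22.1990 km/s.
Transfer-orbit speed at r₂: v_p = √[μ(2/r₂ − 1/a_t)] = 28.8045 km/s.
Second burn Δv₂ = |v₂ − v_p| = 6.6055 km/s.
Total Δv = Δv₁ + Δv₂ = 10.82 km/s.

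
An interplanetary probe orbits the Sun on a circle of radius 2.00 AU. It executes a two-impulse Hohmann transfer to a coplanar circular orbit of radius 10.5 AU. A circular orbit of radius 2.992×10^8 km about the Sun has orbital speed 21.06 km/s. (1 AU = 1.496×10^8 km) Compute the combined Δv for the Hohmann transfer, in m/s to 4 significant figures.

From the circular-orbit relation v² = μ/r at r = 2.992×10^8 km: μ = v²r = (21.06)² × 2.992×10^8 = 1.32702×10^11 km³/s².
In km: r₁ = 2.00 × 1.496×10^8 = 2.992×10^8 km; r₂ = 10.5 × 1.496×10^8 = 1.5708×10^9 km.
The Hohmann ellipse has a_t = (r₁ + r₂)/2 = 9.350×10^8 km.
Circular speed at r₁: v₁ = √(μ/r₁) = √(1.32702×10^11/2.992×10^8) = 21.060 km/s.
On the transfer ellipse at r₁, vis-viva gives v_p = √[μ(2/r₁ − 1/a_t)] = 27.297 km/s.
First burn Δv₁ = |v_p − v₁| = 6.237 km/s.
At r₂, v₂ = √(μ/r₂) = 9.191 km/s.
Transfer-orbit speed at r₂: v_a = √[μ(2/r₂ − 1/a_t)] = 5.199 km/s.
Second burn Δv₂ = |v₂ − v_a| = 3.992 km/s.
Total Δv = Δv₁ + Δv₂ = 10.23 km/s.

Δv = 10230 m/s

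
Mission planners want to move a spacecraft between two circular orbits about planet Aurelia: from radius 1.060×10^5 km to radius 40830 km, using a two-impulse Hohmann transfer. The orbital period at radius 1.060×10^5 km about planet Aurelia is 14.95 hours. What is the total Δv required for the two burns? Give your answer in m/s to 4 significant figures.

Δv = 7166 m/s

From Kepler's third law T² = 4π²r³/μ at r = 1.060×10^5 km, T = 14.95 hours = 14.95 × 3600 s = 53820 s: μ = 4π²r³/T² = 1.62327×10^7 km³/s².
The Hohmann ellipse has a_t = (r₁ + r₂)/2 = 73415 km.
At r₁ the circular-orbit speed is v₁ = √(μ/r₁) = 12.375 km/s.
On the transfer ellipse at r₁, vis-viva equation gives v_a = √[μ(2/r₁ − 1/a_t)] = 9.2287 km/s.
First burn Δv₁ = |v_a − v₁| = 3.146 km/s.
At r₂, v₂ = √(μ/r₂) = 19.94 km/s.
Transfer-orbit speed at r₂: v_p = √[μ(2/r₂ − 1/a_t)] = 23.96 km/s.
Second burn Δv₂ = |v₂ − v_p| = 4.020 km/s.
Δv = Δv₁ + Δv₂ = 3.146 + 4.020 = 7.166 km/s.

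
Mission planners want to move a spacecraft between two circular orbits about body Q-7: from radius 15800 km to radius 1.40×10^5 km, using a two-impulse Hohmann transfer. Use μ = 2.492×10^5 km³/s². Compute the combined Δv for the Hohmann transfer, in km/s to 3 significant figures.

Semi-major axis of the transfer orbit: a_t = (15800 + 1.400×10^5)/2 = 77900 km.
Circular speed at r₁: v₁ = √(μ/r₁) = √(2.492×10^5/15800) = 3.971 km/s.
Transfer-orbit speed at r₁ (vis-viva equation): v_p = √[μ(2/r₁ − 1/a_t)] = 5.324 km/s.
First burn Δv₁ = |v_p − v₁| = 1.353 km/s.
At r₂, v₂ = √(μ/r₂) = 1.3342 km/s.
Transfer-orbit speed at r₂: v_a = √[μ(2/r₂ − 1/a_t)] = 0.60086 km/s.
Second burn Δv₂ = |v₂ − v_a| = 0.7333 km/s.
Δv = Δv₁ + Δv₂ = 1.353 + 0.7333 = 2.086 km/s.

Δv = 2.09 km/s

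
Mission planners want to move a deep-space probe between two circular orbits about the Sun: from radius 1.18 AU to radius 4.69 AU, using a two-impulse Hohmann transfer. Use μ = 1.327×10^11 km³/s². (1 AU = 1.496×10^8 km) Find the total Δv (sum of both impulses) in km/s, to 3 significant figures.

Δv = 12.3 km/s

In km: r₁ = 1.18 × 1.496×10^8 = 1.76528×10^8 km; r₂ = 4.69 × 1.496×10^8 = 7.01624×10^8 km.
Transfer-ellipse semi-major axis a_t = (r₁ + r₂)/2 = (1.76528×10^8 + 7.01624×10^8)/2 = 4.39076×10^8 km.
At r₁ the circular-orbit speed is v₁ = √(μ/r₁) = 27.418 km/s.
Transfer-orbit speed at r₁ (v² = μ(2/r − 1/a)): v_p = √[μ(2/r₁ − 1/a_t)] = 34.659 km/s.
First burn Δv₁ = |v_p − v₁| = 7.241 km/s.
Circular speed at r₂: v₂ = √(μ/r₂) = 13.75255 km/s.
Transfer-orbit speed at r₂: v_a = √[μ(2/r₂ − 1/a_t)] = 8.720074 km/s.
Second burn Δv₂ = |v₂ − v_a| = 5.032 km/s.
Δv = Δv₁ + Δv₂ = 7.241 + 5.032 = 12.27 km/s.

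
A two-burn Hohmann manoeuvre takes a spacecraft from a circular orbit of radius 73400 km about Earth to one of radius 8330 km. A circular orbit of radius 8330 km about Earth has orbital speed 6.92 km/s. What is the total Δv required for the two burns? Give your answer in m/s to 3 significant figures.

Δv = 3630 m/s

From the circular-orbit relation v² = μ/r at r = 8330 km: μ = v²r = (6.92)² × 8330 = 3.98894×10^5 km³/s².
Semi-major axis of the transfer orbit: a_t = (73400 + 8330)/2 = 40865 km.
Circular speed at r₁: v₁ = √(μ/r₁) = √(3.98894×10^5/73400) = 2.3312 km/s.
On the transfer ellipse at r₁, vis-viva gives v_a = √[μ(2/r₁ − 1/a_t)] = 1.0525 km/s.
First burn Δv₁ = |v_a − v₁| = 1.279 km/s.
At r₂, v₂ = √(μ/r₂) = 6.920 km/s.
Transfer-orbit speed at r₂: v_p = √[μ(2/r₂ − 1/a_t)] = 9.274 km/s.
Second burn Δv₂ = |v₂ − v_p| = 2.354 km/s.
Δv = Δv₁ + Δv₂ = 1.279 + 2.354 = 3.633 km/s.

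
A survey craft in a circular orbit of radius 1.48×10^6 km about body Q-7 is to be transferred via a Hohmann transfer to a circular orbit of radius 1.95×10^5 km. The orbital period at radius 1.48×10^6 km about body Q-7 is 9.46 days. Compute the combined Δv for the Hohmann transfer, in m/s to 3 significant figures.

Δv = 16200 m/s

From Kepler's third law T² = 4π²r³/μ at r = 1.48×10^6 km, T = 9.46 days = 9.46 × 86400 s = 8.17344×10^5 s: μ = 4π²r³/T² = 1.91573×10^8 km³/s².
The Hohmann ellipse has a_t = (r₁ + r₂)/2 = 8.375×10^5 km.
At r₁ the circular-orbit speed is v₁ = √(μ/r₁) = 11.377 km/s.
On the transfer ellipse at r₁, vis-viva equation gives v_a = √[μ(2/r₁ − 1/a_t)] = 5.4899 km/s.
First burn Δv₁ = |v_a − v₁| = 5.887 km/s.
At r₂, v₂ = √(μ/r₂) = 31.344 km/s.
Transfer-orbit speed at r₂: v_p = √[μ(2/r₂ − 1/a_t)] = 41.667 km/s.
Second burn Δv₂ = |v₂ − v_p| = 10.32 km/s.
Total Δv = Δv₁ + Δv₂ = 16.21 km/s.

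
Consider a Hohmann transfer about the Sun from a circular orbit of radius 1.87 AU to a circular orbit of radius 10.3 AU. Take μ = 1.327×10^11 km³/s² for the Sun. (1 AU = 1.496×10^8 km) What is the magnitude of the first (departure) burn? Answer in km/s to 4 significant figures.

In km: r₁ = 1.87 × 1.496×10^8 = 2.79752×10^8 km; r₂ = 10.3 × 1.496×10^8 = 1.54088×10^9 km.
Transfer-ellipse semi-major axis a_t = (r₁ + r₂)/2 = (2.79752×10^8 + 1.54088×10^9)/2 = 9.10316×10^8 km.
On the circular orbit at r = 2.79752×10^8 km, v_c = √(μ/r) = 21.780 km/s.
Vis-viva on the transfer ellipse at r = 2.79752×10^8 km gives v_t = √[μ(2/r − 1/a_t)] = 28.336 km/s.
Δv₁ = |v_t − v_c| = |28.336 − 21.780| = 6.556 km/s.

Δv₁ = 6.556 km/s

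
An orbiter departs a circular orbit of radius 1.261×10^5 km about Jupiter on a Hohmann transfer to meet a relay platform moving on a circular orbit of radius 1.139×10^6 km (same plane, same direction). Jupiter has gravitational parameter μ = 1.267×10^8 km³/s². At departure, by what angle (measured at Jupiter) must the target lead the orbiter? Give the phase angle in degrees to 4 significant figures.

The Hohmann ellipse has a_t = (r₁ + r₂)/2 = 6.3255×10^5 km.
Transfer time t = π√(a_t³/μ) = 1.4041×10^5 s.
The target's mean motion on its circular orbit is ω₂ = √(μ/r₂³) = 9.2598×10^-6 rad/s.
Angle swept by the target during transfer: ω₂·t = 1.3002 rad = 74.50°.
Arrival is 180° from departure on the ellipse, so φ = 180° − 74.50° = 105.5°.

φ = 105.5°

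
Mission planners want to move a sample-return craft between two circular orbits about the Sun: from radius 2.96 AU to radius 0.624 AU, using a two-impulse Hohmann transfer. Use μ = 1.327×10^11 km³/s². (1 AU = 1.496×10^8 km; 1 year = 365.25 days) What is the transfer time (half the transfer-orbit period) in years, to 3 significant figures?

t = 1.20 years

In km: r₁ = 2.96 × 1.496×10^8 = 4.42816×10^8 km; r₂ = 0.624 × 1.496×10^8 = 9.33504×10^7 km.
The Hohmann ellipse has a_t = (r₁ + r₂)/2 = 2.680832×10^8 km.
Transfer time t = π√(a_t³/μ) = π√((2.680832×10^8)³ / 1.327×10^11) = 3.785×10^7 s.
Converting: 3.785×10^7 s ÷ 3.15576×10^7 s/year (365.25 × 86400) = 1.20 years.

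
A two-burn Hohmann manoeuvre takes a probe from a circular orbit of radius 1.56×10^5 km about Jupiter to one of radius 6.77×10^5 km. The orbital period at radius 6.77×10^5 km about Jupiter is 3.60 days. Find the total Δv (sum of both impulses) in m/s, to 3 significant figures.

Δv = 13100 m/s

From Kepler's third law T² = 4π²r³/μ at r = 6.77×10^5 km, T = 3.60 days = 3.60 × 86400 s = 3.1104×10^5 s: μ = 4π²r³/T² = 1.26617×10^8 km³/s².
Semi-major axis of the transfer orbit: a_t = (1.560×10^5 + 6.770×10^5)/2 = 4.165×10^5 km.
Circular speed at r₁: v₁ = √(μ/r₁) = √(1.26617×10^8/1.560×10^5) = 28.489 km/s.
On the transfer ellipse at r₁, v² = μ(2/r − 1/a) gives v_p = √[μ(2/r₁ − 1/a_t)] = 36.322 km/s.
First burn Δv₁ = |v_p − v₁| = 7.833 km/s.
At r₂, v₂ = √(μ/r₂) = 13.676 km/s.
Transfer-orbit speed at r₂: v_a = √[μ(2/r₂ − 1/a_t)] = 8.3696 km/s.
Second burn Δv₂ = |v₂ − v_a| = 5.306 km/s.
Total Δv = Δv₁ + Δv₂ = 13.14 km/s.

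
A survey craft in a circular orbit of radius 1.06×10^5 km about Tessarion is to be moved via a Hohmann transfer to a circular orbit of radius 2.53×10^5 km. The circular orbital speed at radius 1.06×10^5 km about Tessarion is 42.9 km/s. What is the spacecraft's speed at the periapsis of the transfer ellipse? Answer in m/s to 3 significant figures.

v = 50900 m/s

From the circular-orbit relation v² = μ/r at r = 1.06×10^5 km: μ = v²r = (42.9)² × 1.06×10^5 = 1.95083×10^8 km³/s².
Transfer-ellipse semi-major axis a_t = (r₁ + r₂)/2 = (1.060×10^5 + 2.530×10^5)/2 = 1.795×10^5 km.
At periapsis, r = 1.060×10^5 km.
Vis-viva: v = √[μ(2/r − 1/a_t)] = √[1.95083×10^8 × (2/1.060×10^5 − 1/1.795×10^5)] = 50.93 km/s.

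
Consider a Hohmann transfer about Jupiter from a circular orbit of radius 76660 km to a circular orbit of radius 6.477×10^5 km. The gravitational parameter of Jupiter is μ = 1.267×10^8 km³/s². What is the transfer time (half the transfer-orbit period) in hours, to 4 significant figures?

Semi-major axis of the transfer orbit: a_t = (76660 + 6.477×10^5)/2 = 3.6218×10^5 km.
Half the transfer-orbit period gives t = π√(a_t³/μ) = 60830 s.
Converting: 60830 s ÷ 3600 s/hour = 16.90 hours.

t = 16.90 hours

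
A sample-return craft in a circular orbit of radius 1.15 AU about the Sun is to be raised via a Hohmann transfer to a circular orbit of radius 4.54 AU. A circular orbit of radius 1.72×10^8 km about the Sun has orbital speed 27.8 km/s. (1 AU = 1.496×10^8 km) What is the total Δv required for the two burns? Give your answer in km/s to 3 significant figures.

Δv = 12.4 km/s

From the circular-orbit relation v² = μ/r at r = 1.72×10^8 km: μ = v²r = (27.8)² × 1.72×10^8 = 1.32928×10^11 km³/s².
In km: r₁ = 1.15 × 1.496×10^8 = 1.7204×10^8 km; r₂ = 4.54 × 1.496×10^8 = 6.79184×10^8 km.
Transfer-ellipse semi-major axis a_t = (r₁ + r₂)/2 = (1.7204×10^8 + 6.79184×10^8)/2 = 4.25612×10^8 km.
At r₁ the circular-orbit speed is v₁ = √(μ/r₁) = 27.797 km/s.
Transfer-orbit speed at r₁ (v² = μ(2/r − 1/a)): v_p = √[μ(2/r₁ − 1/a_t)] = 35.114 km/s.
First burn Δv₁ = |v_p − v₁| = 7.317 km/s.
Circular speed at r₂: v₂ = √(μ/r₂) = 13.99 km/s.
Transfer-orbit speed at r₂: v_a = √[μ(2/r₂ − 1/a_t)] = 8.895 km/s.
Second burn Δv₂ = |v₂ − v_a| = 5.095 km/s.
Δv = Δv₁ + Δv₂ = 7.317 + 5.095 = 12.41 km/s.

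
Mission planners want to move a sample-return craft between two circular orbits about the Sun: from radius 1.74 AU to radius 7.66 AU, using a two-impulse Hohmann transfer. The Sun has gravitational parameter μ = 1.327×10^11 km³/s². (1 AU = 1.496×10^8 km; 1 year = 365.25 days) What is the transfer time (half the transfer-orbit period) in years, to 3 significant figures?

In km: r₁ = 1.74 × 1.496×10^8 = 2.60304×10^8 km; r₂ = 7.66 × 1.496×10^8 = 1.145936×10^9 km.
Semi-major axis of the transfer orbit: a_t = (2.60304×10^8 + 1.145936×10^9)/2 = 7.0312×10^8 km.
By Kepler's third law the transfer-orbit period is T = 2π√(a_t³/μ), so t = T/2 = 1.608×10^8 s.
Converting: 1.608×10^8 s ÷ 3.15576×10^7 s/year (365.25 × 86400) = 5.10 years.

t = 5.10 years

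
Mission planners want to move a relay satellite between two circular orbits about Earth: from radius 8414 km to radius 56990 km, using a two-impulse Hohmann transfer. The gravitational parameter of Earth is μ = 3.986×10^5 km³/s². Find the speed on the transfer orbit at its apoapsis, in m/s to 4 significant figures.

Semi-major axis of the transfer orbit: a_t = (8414 + 56990)/2 = 32702 km.
The apoapsis of the transfer ellipse is at r = 56990 km.
Vis-viva: v = √[μ(2/r − 1/a_t)] = √[3.986×10^5 × (2/56990 − 1/32702)] = 1.341 km/s.

v = 1341 m/s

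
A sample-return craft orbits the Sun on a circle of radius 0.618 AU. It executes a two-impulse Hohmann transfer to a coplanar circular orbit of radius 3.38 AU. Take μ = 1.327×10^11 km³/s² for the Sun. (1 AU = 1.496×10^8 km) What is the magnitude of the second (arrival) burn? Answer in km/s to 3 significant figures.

Δv₂ = 7.19 km/s

In km: r₁ = 0.618 × 1.496×10^8 = 9.24528×10^7 km; r₂ = 3.38 × 1.496×10^8 = 5.05648×10^8 km.
Transfer-ellipse semi-major axis a_t = (r₁ + r₂)/2 = (9.24528×10^7 + 5.05648×10^8)/2 = 2.990504×10^8 km.
Circular speed at r = 5.05648×10^8 km: v_c = √(μ/r) = 16.19986 km/s.
Vis-viva on the transfer ellipse at r = 5.05648×10^8 km gives v_t = √[μ(2/r − 1/a_t)] = 9.007394 km/s.
Δv₂ = |v_t − v_c| = |9.007394 − 16.19986| = 7.192 km/s.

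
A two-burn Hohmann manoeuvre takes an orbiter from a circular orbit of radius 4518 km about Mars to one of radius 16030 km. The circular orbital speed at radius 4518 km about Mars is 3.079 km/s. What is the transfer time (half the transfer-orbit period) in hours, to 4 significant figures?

From the circular-orbit relation v² = μ/r at r = 4518 km: μ = v²r = (3.079)² × 4518 = 42831.7 km³/s².
Transfer-ellipse semi-major axis a_t = (r₁ + r₂)/2 = (4518 + 16030)/2 = 10274 km.
Half the transfer-orbit period gives t = π√(a_t³/μ) = 15808 s.
Converting: 15808 s ÷ 3600 s/hour = 4.391 hours.

t = 4.391 hours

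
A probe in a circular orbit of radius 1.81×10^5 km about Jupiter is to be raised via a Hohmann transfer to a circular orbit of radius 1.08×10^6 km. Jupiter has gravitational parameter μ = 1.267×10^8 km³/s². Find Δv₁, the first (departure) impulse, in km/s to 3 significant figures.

Semi-major axis of the transfer orbit: a_t = (1.810×10^5 + 1.080×10^6)/2 = 6.305×10^5 km.
On the circular orbit at r = 1.810×10^5 km, v_c = √(μ/r) = 26.46 km/s.
Transfer-orbit speed at the same r (vis-viva, a = a_t): v_t = √[μ(2/r − 1/a_t)] = 34.63 km/s.
Δv₁ = |v_t − v_c| = |34.63 − 26.46| = 8.170 km/s.

Δv₁ = 8.17 km/s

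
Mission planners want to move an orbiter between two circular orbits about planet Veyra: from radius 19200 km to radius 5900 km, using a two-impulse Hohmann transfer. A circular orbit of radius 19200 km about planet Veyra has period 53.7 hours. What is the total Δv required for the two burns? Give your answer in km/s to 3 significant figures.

From Kepler's third law T² = 4π²r³/μ at r = 19200 km, T = 53.7 hours = 53.7 × 3600 s = 1.9332×10^5 s: μ = 4π²r³/T² = 7476.70 km³/s².
Semi-major axis of the transfer orbit: a_t = (19200 + 5900)/2 = 12550 km.
At r₁ the circular-orbit speed is v₁ = √(μ/r₁) = 0.62403 km/s.
Transfer-orbit speed at r₁ (vis-viva equation): v_a = √[μ(2/r₁ − 1/a_t)] = 0.42787 km/s.
First burn Δv₁ = |v_a − v₁| = 0.19616 km/s.
At r₂, v₂ = √(μ/r₂) = 1.12572 km/s.
Transfer-orbit speed at r₂: v_p = √[μ(2/r₂ − 1/a_t)] = 1.39238 km/s.
Second burn Δv₂ = |v₂ − v_p| = 0.26666 km/s.
Δv = Δv₁ + Δv₂ = 0.19616 + 0.26666 = 0.4628 km/s.

Δv = 0.463 km/s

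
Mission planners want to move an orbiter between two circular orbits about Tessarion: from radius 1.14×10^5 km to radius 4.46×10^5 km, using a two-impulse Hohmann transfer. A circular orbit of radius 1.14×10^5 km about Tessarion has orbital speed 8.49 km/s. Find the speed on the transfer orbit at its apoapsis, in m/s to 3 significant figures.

v = 2740 m/s

From the circular-orbit relation v² = μ/r at r = 1.14×10^5 km: μ = v²r = (8.49)² × 1.14×10^5 = 8.21713×10^6 km³/s².
Transfer-ellipse semi-major axis a_t = (r₁ + r₂)/2 = (1.140×10^5 + 4.460×10^5)/2 = 2.800×10^5 km.
At apoapsis, r = 4.460×10^5 km.
Vis-viva: v = √[μ(2/r − 1/a_t)] = √[8.21713×10^6 × (2/4.460×10^5 − 1/2.800×10^5)] = 2.739 km/s.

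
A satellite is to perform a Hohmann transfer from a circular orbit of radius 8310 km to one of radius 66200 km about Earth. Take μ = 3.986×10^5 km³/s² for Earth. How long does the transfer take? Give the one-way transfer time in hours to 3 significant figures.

The Hohmann ellipse has a_t = (r₁ + r₂)/2 = 37255 km.
Half the transfer-orbit period gives t = π√(a_t³/μ) = 35780 s.
Converting: 35780 s ÷ 3600 s/hour = 9.94 hours.

t = 9.94 hours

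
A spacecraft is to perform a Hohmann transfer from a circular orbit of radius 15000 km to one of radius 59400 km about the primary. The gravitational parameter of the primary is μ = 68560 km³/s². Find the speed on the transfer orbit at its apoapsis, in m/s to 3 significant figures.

v = 682 m/s

Semi-major axis of the transfer orbit: a_t = (15000 + 59400)/2 = 37200 km.
At apoapsis, r = 59400 km.
Applying v² = μ(2/r − 1/a_t): v = 0.6822 km/s.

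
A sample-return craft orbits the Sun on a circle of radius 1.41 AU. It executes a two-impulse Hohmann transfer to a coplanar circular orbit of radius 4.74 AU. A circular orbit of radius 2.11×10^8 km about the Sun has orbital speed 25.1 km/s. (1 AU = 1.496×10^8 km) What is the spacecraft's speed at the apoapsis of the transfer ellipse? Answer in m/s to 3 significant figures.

From the circular-orbit relation v² = μ/r at r = 2.11×10^8 km: μ = v²r = (25.1)² × 2.11×10^8 = 1.32932×10^11 km³/s².
In km: r₁ = 1.41 × 1.496×10^8 = 2.10936×10^8 km; r₂ = 4.74 × 1.496×10^8 = 7.09104×10^8 km.
Semi-major axis of the transfer orbit: a_t = (2.10936×10^8 + 7.09104×10^8)/2 = 4.6002×10^8 km.
At apoapsis, r = 7.09104×10^8 km.
From the vis-viva equation, v = √[μ(2/r − 1/a_t)] = 9.271 km/s.

v = 9270 m/s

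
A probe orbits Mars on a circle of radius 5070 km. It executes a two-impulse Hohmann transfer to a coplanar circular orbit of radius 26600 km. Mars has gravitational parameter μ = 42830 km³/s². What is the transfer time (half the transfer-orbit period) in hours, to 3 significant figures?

t = 8.40 hours

Semi-major axis of the transfer orbit: a_t = (5070 + 26600)/2 = 15835 km.
By Kepler's third law the transfer-orbit period is T = 2π√(a_t³/μ), so t = T/2 = 30250 s.
Converting: 30250 s ÷ 3600 s/hour = 8.40 hours.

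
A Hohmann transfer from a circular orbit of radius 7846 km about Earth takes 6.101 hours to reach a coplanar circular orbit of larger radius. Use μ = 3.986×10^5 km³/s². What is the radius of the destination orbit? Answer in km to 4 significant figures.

r₂ = 45970 km

Transfer time t = 6.101 hours = 21963.6 s, and t = π√(a_t³/μ).
So a_t = (μ t²/π²)^(1/3) = (3.986×10^5 × (21963.6)² / π²)^(1/3) = 26908 km.
Since a_t = (r₁ + r₂)/2, r₂ = 2a_t − r₁ = 2×26908 − 7846 = 45970 km.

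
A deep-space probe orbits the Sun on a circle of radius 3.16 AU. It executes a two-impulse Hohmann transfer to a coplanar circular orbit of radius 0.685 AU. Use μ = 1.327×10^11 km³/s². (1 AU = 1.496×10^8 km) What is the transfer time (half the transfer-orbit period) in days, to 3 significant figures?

In km: r₁ = 3.16 × 1.496×10^8 = 4.72736×10^8 km; r₂ = 0.685 × 1.496×10^8 = 1.02476×10^8 km.
The Hohmann ellipse has a_t = (r₁ + r₂)/2 = 2.87606×10^8 km.
By Kepler's third law the transfer-orbit period is T = 2π√(a_t³/μ), so t = T/2 = 4.206×10^7 s.
Converting: 4.206×10^7 s ÷ 86400 s/day = 487 days.

t = 487 days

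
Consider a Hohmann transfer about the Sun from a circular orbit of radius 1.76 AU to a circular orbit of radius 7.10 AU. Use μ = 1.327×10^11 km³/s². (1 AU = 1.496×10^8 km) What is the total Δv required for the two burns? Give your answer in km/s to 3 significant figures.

In km: r₁ = 1.76 × 1.496×10^8 = 2.63296×10^8 km; r₂ = 7.10 × 1.496×10^8 = 1.06216×10^9 km.
The Hohmann ellipse has a_t = (r₁ + r₂)/2 = 6.62728×10^8 km.
At r₁ the circular-orbit speed is v₁ = √(μ/r₁) = 22.450 km/s.
Transfer-orbit speed at r₁ (v² = μ(2/r − 1/a)): v_p = √[μ(2/r₁ − 1/a_t)] = 28.421 km/s.
First burn Δv₁ = |v_p − v₁| = 5.971 km/s.
At r₂, v₂ = √(μ/r₂) = 11.177 km/s.
Transfer-orbit speed at r₂: v_a = √[μ(2/r₂ − 1/a_t)] = 7.0452 km/s.
Second burn Δv₂ = |v₂ − v_a| = 4.132 km/s.
Total Δv = Δv₁ + Δv₂ = 10.10 km/s.

Δv = 10.1 km/s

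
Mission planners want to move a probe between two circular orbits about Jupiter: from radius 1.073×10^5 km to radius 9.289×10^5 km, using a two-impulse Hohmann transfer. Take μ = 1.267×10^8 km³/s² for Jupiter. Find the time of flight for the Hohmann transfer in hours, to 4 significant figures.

t = 28.91 hours

Semi-major axis of the transfer orbit: a_t = (1.073×10^5 + 9.289×10^5)/2 = 5.181×10^5 km.
Half the transfer-orbit period gives t = π√(a_t³/μ) = 1.0408×10^5 s.
Converting: 1.0408×10^5 s ÷ 3600 s/hour = 28.91 hours.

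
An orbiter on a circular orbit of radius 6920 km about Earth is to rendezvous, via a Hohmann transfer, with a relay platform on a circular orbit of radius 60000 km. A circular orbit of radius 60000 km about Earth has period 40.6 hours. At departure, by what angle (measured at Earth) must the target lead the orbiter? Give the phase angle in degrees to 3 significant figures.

φ = 105°

From Kepler's third law T² = 4π²r³/μ at r = 60000 km, T = 40.6 hours = 40.6 × 3600 s = 1.4616×10^5 s: μ = 4π²r³/T² = 3.99169×10^5 km³/s².
Transfer-ellipse semi-major axis a_t = (r₁ + r₂)/2 = (6920 + 60000)/2 = 33460 km.
Transfer time t = π√(a_t³/μ) = 30434 s.
Target angular speed ω₂ = √(μ/r₂³) = 4.2988×10^-5 rad/s.
Angle swept by the target during transfer: ω₂·t = 1.3083 rad = 74.96°.
Arrival is 180° from departure on the ellipse, so φ = 180° − 74.96° = 105°.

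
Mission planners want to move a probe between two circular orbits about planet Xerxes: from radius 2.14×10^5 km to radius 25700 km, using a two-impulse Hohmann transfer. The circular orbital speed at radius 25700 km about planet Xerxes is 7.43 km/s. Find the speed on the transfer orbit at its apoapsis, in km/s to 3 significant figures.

From the circular-orbit relation v² = μ/r at r = 25700 km: μ = v²r = (7.43)² × 25700 = 1.41877×10^6 km³/s².
Transfer-ellipse semi-major axis a_t = (r₁ + r₂)/2 = (2.140×10^5 + 25700)/2 = 1.1985×10^5 km.
The apoapsis of the transfer ellipse is at r = 2.140×10^5 km.
Vis-viva: v = √[μ(2/r − 1/a_t)] = √[1.41877×10^6 × (2/2.140×10^5 − 1/1.1985×10^5)] = 1.192 km/s.

v = 1.19 km/s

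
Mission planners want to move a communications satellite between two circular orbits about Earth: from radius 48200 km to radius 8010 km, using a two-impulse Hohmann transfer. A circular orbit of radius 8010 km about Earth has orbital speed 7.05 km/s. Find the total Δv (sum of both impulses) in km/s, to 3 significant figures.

Δv = 3.52 km/s

From the circular-orbit relation v² = μ/r at r = 8010 km: μ = v²r = (7.05)² × 8010 = 3.98117×10^5 km³/s².
Transfer-ellipse semi-major axis a_t = (r₁ + r₂)/2 = (48200 + 8010)/2 = 28105 km.
Circular speed at r₁: v₁ = √(μ/r₁) = √(3.98117×10^5/48200) = 2.8740 km/s.
On the transfer ellipse at r₁, vis-viva equation gives v_a = √[μ(2/r₁ − 1/a_t)] = 1.5343 km/s.
First burn Δv₁ = |v_a − v₁| = 1.3397 km/s.
At r₂, v₂ = √(μ/r₂) = 7.0500 km/s.
Transfer-orbit speed at r₂: v_p = √[μ(2/r₂ − 1/a_t)] = 9.2325 km/s.
Second burn Δv₂ = |v₂ − v_p| = 2.1825 km/s.
Δv = Δv₁ + Δv₂ = 1.3397 + 2.1825 = 3.522 km/s.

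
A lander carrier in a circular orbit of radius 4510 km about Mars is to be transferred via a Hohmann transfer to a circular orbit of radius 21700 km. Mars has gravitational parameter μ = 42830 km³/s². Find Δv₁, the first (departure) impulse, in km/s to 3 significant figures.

Δv₁ = 0.884 km/s

Semi-major axis of the transfer orbit: a_t = (4510 + 21700)/2 = 13105 km.
On the circular orbit at r = 4510 km, v_c = √(μ/r) = 3.0817 km/s.
Transfer-orbit speed at the same r (vis-viva, a = a_t): v_t = √[μ(2/r − 1/a_t)] = 3.9655 km/s.
Δv₁ = |v_t − v_c| = |3.9655 − 3.0817| = 0.8838 km/s.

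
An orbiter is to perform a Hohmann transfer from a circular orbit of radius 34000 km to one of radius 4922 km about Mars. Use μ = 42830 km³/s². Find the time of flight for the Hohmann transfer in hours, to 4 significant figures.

Semi-major axis of the transfer orbit: a_t = (34000 + 4922)/2 = 19461 km.
Half the transfer-orbit period gives t = π√(a_t³/μ) = 41210 s.
Converting: 41210 s ÷ 3600 s/hour = 11.45 hours.

t = 11.45 hours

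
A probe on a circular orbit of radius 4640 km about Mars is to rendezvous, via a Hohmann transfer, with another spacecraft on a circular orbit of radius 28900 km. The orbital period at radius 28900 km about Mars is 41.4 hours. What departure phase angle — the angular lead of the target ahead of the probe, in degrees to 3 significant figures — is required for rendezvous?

φ = 100°

From Kepler's third law T² = 4π²r³/μ at r = 28900 km, T = 41.4 hours = 41.4 × 3600 s = 1.4904×10^5 s: μ = 4π²r³/T² = 42899.0 km³/s².
The Hohmann ellipse has a_t = (r₁ + r₂)/2 = 16770 km.
Transfer time t = π√(a_t³/μ) = 32940 s.
Target angular speed ω₂ = √(μ/r₂³) = 4.2158×10^-5 rad/s.
Angle swept by the target during transfer: ω₂·t = 1.3887 rad = 79.57°.
The probe traverses 180° on the transfer ellipse, so the target must lead by 180° − 79.57° = 100°.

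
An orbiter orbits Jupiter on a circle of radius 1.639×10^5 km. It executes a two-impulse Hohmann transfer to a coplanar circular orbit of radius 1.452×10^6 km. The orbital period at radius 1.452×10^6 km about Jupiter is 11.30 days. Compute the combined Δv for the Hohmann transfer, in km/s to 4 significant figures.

Δv = 14.61 km/s

From Kepler's third law T² = 4π²r³/μ at r = 1.452×10^6 km, T = 11.30 days = 11.30 × 86400 s = 9.7632×10^5 s: μ = 4π²r³/T² = 1.26787×10^8 km³/s².
Semi-major axis of the transfer orbit: a_t = (1.639×10^5 + 1.452×10^6)/2 = 8.0795×10^5 km.
Circular speed at r₁: v₁ = √(μ/r₁) = √(1.26787×10^8/1.639×10^5) = 27.813 km/s.
Transfer-orbit speed at r₁ (vis-viva): v_p = √[μ(2/r₁ − 1/a_t)] = 37.285 km/s.
First burn Δv₁ = |v_p − v₁| = 9.472 km/s.
Circular speed at r₂: v₂ = √(μ/r₂) = 9.3445 km/s.
Transfer-orbit speed at r₂: v_a = √[μ(2/r₂ − 1/a_t)] = 4.2087 km/s.
Second burn Δv₂ = |v₂ − v_a| = 5.136 km/s.
Δv = Δv₁ + Δv₂ = 9.472 + 5.136 = 14.61 km/s.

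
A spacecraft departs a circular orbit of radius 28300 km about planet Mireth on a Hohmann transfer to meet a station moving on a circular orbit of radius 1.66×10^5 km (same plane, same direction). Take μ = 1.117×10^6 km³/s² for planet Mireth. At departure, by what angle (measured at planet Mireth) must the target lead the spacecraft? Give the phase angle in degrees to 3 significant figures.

φ = 99.4°

The Hohmann ellipse has a_t = (r₁ + r₂)/2 = 97150 km.
Transfer time t = π√(a_t³/μ) = 90009.3 s.
The target's mean motion on its circular orbit is ω₂ = √(μ/r₂³) = 1.56266×10^-5 rad/s.
Angle swept by the target during transfer: ω₂·t = 1.4065 rad = 80.59°.
The spacecraft traverses 180° on the transfer ellipse, so the target must lead by 180° − 80.59° = 99.4°.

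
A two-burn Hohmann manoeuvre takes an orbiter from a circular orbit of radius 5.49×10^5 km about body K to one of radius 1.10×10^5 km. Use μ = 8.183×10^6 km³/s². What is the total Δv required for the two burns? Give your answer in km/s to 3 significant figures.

Transfer-ellipse semi-major axis a_t = (r₁ + r₂)/2 = (5.490×10^5 + 1.100×10^5)/2 = 3.295×10^5 km.
At r₁ the circular-orbit speed is v₁ = √(μ/r₁) = 3.861 km/s.
On the transfer ellipse at r₁, vis-viva equation gives v_a = √[μ(2/r₁ − 1/a_t)] = 2.231 km/s.
First burn Δv₁ = |v_a − v₁| = 1.630 km/s.
Circular speed at r₂: v₂ = √(μ/r₂) = 8.6250 km/s.
Transfer-orbit speed at r₂: v_p = √[μ(2/r₂ − 1/a_t)] = 11.133 km/s.
Second burn Δv₂ = |v₂ − v_p| = 2.508 km/s.
Total Δv = Δv₁ + Δv₂ = 4.138 km/s.

Δv = 4.14 km/s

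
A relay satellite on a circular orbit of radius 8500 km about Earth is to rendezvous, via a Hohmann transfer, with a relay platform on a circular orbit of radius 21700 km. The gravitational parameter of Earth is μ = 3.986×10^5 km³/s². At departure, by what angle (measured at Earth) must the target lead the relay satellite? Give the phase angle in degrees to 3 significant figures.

Transfer-ellipse semi-major axis a_t = (r₁ + r₂)/2 = (8500 + 21700)/2 = 15100 km.
The half-period of the transfer ellipse is t = π√(a_t³/μ) = 9233 s.
The target's mean motion on its circular orbit is ω₂ = √(μ/r₂³) = 1.975×10^-4 rad/s.
Angle swept by the target during transfer: ω₂·t = 1.824 rad = 104.5°.
The relay satellite traverses 180° on the transfer ellipse, so the target must lead by 180° − 104.5° = 75.5°.

φ = 75.5°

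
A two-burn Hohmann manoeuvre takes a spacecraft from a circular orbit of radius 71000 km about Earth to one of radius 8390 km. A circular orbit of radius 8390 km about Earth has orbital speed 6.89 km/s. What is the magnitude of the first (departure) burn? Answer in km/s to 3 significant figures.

Δv₁ = 1.28 km/s

From the circular-orbit relation v² = μ/r at r = 8390 km: μ = v²r = (6.89)² × 8390 = 3.98291×10^5 km³/s².
Semi-major axis of the transfer orbit: a_t = (71000 + 8390)/2 = 39695 km.
On the circular orbit at r = 71000 km, v_c = √(μ/r) = 2.3685 km/s.
Vis-viva on the transfer ellipse at r = 71000 km gives v_t = √[μ(2/r − 1/a_t)] = 1.0889 km/s.
Δv₁ = |v_t − v_c| = |1.0889 − 2.3685| = 1.280 km/s.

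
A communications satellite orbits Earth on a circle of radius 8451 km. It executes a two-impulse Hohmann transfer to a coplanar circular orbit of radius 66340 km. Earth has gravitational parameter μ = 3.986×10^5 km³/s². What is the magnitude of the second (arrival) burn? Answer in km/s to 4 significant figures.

Δv₂ = 1.286 km/s

The Hohmann ellipse has a_t = (r₁ + r₂)/2 = 37395.5 km.
Circular speed at r = 66340 km: v_c = √(μ/r) = 2.451 km/s.
Vis-viva on the transfer ellipse at r = 66340 km gives v_t = √[μ(2/r − 1/a_t)] = 1.165 km/s.
Δv₂ = |v_t − v_c| = |1.165 − 2.451| = 1.286 km/s.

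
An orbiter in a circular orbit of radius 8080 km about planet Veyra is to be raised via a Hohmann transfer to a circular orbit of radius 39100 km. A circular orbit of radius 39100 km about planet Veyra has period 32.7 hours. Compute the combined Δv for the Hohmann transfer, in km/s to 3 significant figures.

Δv = 2.19 km/s

From Kepler's third law T² = 4π²r³/μ at r = 39100 km, T = 32.7 hours = 32.7 × 3600 s = 1.1772×10^5 s: μ = 4π²r³/T² = 1.70290×10^5 km³/s².
The Hohmann ellipse has a_t = (r₁ + r₂)/2 = 23590 km.
Circular speed at r₁: v₁ = √(μ/r₁) = √(1.70290×10^5/8080) = 4.59081 km/s.
Transfer-orbit speed at r₁ (vis-viva): v_p = √[μ(2/r₁ − 1/a_t)] = 5.91035 km/s.
First burn Δv₁ = |v_p − v₁| = 1.3195 km/s.
At r₂, v₂ = √(μ/r₂) = 2.08692 km/s.
Transfer-orbit speed at r₂: v_a = √[μ(2/r₂ − 1/a_t)] = 1.22137 km/s.
Second burn Δv₂ = |v₂ − v_a| = 0.86555 km/s.
Δv = Δv₁ + Δv₂ = 1.3195 + 0.86555 = 2.185 km/s.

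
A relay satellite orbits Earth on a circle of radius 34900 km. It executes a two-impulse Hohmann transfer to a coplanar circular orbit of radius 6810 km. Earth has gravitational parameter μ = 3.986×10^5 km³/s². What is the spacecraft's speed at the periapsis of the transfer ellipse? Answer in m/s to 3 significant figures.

The Hohmann ellipse has a_t = (r₁ + r₂)/2 = 20855 km.
The periapsis of the transfer ellipse is at r = 6810 km.
Applying v² = μ(2/r − 1/a_t): v = 9.897 km/s.

v = 9900 m/s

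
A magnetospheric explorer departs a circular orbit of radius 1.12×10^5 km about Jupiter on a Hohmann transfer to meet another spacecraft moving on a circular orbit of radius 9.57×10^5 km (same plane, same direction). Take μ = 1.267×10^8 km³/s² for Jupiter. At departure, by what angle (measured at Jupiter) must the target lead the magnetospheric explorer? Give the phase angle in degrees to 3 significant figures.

φ = 105°

Transfer-ellipse semi-major axis a_t = (r₁ + r₂)/2 = (1.120×10^5 + 9.570×10^5)/2 = 5.345×10^5 km.
Transfer time t = π√(a_t³/μ) = 1.09064×10^5 s.
Target angular speed ω₂ = √(μ/r₂³) = 1.20232×10^-5 rad/s.
Angle swept by the target during transfer: ω₂·t = 1.3113 rad = 75.13°.
The magnetospheric explorer traverses 180° on the transfer ellipse, so the target must lead by 180° − 75.13° = 105°.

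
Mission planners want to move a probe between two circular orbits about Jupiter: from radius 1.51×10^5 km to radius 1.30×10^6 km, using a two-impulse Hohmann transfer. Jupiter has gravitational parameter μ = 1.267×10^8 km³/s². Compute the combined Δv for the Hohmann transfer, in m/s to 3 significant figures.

Δv = 15200 m/s

Semi-major axis of the transfer orbit: a_t = (1.510×10^5 + 1.300×10^6)/2 = 7.255×10^5 km.
Circular speed at r₁: v₁ = √(μ/r₁) = √(1.267×10^8/1.510×10^5) = 28.967 km/s.
Transfer-orbit speed at r₁ (vis-viva): v_p = √[μ(2/r₁ − 1/a_t)] = 38.775 km/s.
First burn Δv₁ = |v_p − v₁| = 9.808 km/s.
At r₂, v₂ = √(μ/r₂) = 9.872 km/s.
Transfer-orbit speed at r₂: v_a = √[μ(2/r₂ − 1/a_t)] = 4.504 km/s.
Second burn Δv₂ = |v₂ − v_a| = 5.368 km/s.
Total Δv = Δv₁ + Δv₂ = 15.18 km/s.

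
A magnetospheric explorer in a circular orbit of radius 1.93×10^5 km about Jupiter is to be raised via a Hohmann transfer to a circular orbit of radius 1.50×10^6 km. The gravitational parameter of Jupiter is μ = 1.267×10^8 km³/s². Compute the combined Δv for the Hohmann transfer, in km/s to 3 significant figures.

Δv = 13.3 km/s

The Hohmann ellipse has a_t = (r₁ + r₂)/2 = 8.465×10^5 km.
Circular speed at r₁: v₁ = √(μ/r₁) = √(1.267×10^8/1.930×10^5) = 25.622 km/s.
On the transfer ellipse at r₁, vis-viva gives v_p = √[μ(2/r₁ − 1/a_t)] = 34.107 km/s.
First burn Δv₁ = |v_p − v₁| = 8.485 km/s.
Circular speed at r₂: v₂ = √(μ/r₂) = 9.1906 km/s.
Transfer-orbit speed at r₂: v_a = √[μ(2/r₂ − 1/a_t)] = 4.3884 km/s.
Second burn Δv₂ = |v₂ − v_a| = 4.802 km/s.
Δv = Δv₁ + Δv₂ = 8.485 + 4.802 = 13.29 km/s.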